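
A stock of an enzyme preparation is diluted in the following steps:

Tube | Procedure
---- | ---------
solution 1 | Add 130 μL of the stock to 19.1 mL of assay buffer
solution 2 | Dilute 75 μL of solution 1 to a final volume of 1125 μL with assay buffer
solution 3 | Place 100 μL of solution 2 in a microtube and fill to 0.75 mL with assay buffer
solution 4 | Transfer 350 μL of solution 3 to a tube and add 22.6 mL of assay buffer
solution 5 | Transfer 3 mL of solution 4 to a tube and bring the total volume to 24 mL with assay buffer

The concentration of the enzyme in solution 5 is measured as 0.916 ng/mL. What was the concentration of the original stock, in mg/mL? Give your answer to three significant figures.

8.00 mg/mL

Step 1: 130 μL + 19.1 mL = 19230 μL total → factor 19230/130 = 147.92
Step 2: 75 μL brought to 1125 μL → factor 1125/75 = 15
Step 3: 100 μL brought to 0.75 mL → factor 750/100 = 7.5
Step 4: 350 μL + 22.6 mL = 22950 μL total → factor 22950/350 = 65.571
Step 5: 3 mL brought to 24 mL → factor 24/3 = 8
Overall dilution factor = 147.92 × 15 × 7.5 × 65.571 × 8 = 8.7296 × 10^6
Stock = 0.916 ng/mL × 8.7296 × 10^6 = 7.996 × 10^6 ng/mL = 8.00 mg/mL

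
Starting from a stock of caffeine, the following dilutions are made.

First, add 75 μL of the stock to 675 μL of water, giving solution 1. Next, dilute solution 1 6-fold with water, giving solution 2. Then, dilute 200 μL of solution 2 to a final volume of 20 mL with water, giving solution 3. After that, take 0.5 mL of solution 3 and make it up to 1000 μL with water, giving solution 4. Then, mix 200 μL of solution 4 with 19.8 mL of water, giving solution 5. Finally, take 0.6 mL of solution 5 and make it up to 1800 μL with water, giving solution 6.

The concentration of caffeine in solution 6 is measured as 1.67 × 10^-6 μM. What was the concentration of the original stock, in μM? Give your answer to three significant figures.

6.01 μM

Step 1: 75 μL + 675 μL = 750 μL total → factor 750/75 = 10
Step 2: 6-fold → factor 6
Step 3: 200 μL brought to 20 mL → factor 20000/200 = 100
Step 4: 0.5 mL brought to 1000 μL → factor 1/0.5 = 2
Step 5: 200 μL + 19.8 mL = 20000 μL total → factor 20000/200 = 100
Step 6: 0.6 mL brought to 1800 μL → factor 1.8/0.6 = 3
Overall dilution factor = 10 × 6 × 100 × 2 × 100 × 3 = 3.6 × 10^6
Stock = 1.67 × 10^-6 μM × 3.6 × 10^6 = 6.01 μM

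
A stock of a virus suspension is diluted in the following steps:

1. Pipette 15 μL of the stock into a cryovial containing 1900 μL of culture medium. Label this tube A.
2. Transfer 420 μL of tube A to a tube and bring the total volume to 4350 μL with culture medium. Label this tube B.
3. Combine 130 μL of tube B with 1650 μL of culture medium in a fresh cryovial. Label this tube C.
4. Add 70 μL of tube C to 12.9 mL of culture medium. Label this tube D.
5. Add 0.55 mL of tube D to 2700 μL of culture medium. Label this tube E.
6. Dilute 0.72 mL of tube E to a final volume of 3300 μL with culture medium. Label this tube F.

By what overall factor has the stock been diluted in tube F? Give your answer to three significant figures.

Step 1: 15 μL + 1900 μL = 1915 μL total → factor 1915/15 = 127.67
Step 2: 420 μL brought to 4350 μL → factor 4350/420 = 10.357
Step 3: 130 μL + 1650 μL = 1780 μL total → factor 1780/130 = 13.692
Step 4: 70 μL + 12.9 mL = 12970 μL total → factor 12970/70 = 185.29
Step 5: 0.55 mL + 2700 μL = 3.25 mL total → factor 3.25/0.55 = 5.9091
Step 6: 0.72 mL brought to 3300 μL → factor 3.3/0.72 = 4.5833
Overall dilution factor = 127.67 × 10.357 × 13.692 × 185.29 × 5.9091 × 4.5833 = 9.0853 × 10^7

9.09 × 10^7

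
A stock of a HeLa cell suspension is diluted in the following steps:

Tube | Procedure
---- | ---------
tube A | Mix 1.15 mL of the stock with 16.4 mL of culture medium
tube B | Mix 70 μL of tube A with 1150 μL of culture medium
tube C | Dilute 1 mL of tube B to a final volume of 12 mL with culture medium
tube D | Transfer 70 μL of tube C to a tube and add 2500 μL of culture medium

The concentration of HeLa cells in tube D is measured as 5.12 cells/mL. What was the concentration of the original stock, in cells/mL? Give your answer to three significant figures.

6.00 × 10^5 cells/mL

Step 1: 1.15 mL + 16.4 mL = 17.55 mL total → factor 17.55/1.15 = 15.261
Step 2: 70 μL + 1150 μL = 1220 μL total → factor 1220/70 = 17.429
Step 3: 1 mL brought to 12 mL → factor 12/1 = 12
Step 4: 70 μL + 2500 μL = 2570 μL total → factor 2570/70 = 36.714
Overall dilution factor = 15.261 × 17.429 × 12 × 36.714 = 1.1718 × 10^5
Stock = 5.12 cells/mL × 1.1718 × 10^5 = 6.00 × 10^5 cells/mL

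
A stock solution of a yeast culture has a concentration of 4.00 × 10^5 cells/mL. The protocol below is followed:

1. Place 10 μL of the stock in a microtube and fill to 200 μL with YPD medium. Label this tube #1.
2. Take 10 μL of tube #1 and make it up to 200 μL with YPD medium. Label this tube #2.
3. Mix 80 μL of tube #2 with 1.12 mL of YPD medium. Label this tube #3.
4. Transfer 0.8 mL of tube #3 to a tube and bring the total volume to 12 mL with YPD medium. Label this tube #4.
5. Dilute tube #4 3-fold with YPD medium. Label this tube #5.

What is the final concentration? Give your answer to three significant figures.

1.48 cells/mL

Step 1: 10 μL brought to 200 μL → factor 200/10 = 20
Step 2: 10 μL brought to 200 μL → factor 200/10 = 20
Step 3: 80 μL + 1.12 mL = 1200 μL total → factor 1200/80 = 15
Step 4: 0.8 mL brought to 12 mL → factor 12/0.8 = 15
Step 5: 3-fold → factor 3
Overall dilution factor = 20 × 20 × 15 × 15 × 3 = 2.7 × 10^5
Final = 4.00 × 10^5 cells/mL / 2.7 × 10^5 = 1.48 cells/mL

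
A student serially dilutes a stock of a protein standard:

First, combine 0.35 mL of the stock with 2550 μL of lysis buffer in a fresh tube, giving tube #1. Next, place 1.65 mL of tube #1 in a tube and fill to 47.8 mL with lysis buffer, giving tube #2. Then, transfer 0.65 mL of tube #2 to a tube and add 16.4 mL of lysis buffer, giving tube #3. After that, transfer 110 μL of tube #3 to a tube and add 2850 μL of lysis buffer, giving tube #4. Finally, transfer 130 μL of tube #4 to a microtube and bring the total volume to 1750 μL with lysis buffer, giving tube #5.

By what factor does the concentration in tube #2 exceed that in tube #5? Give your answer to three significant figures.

Step 1: 0.35 mL + 2550 μL = 2.9 mL total → factor 2.9/0.35 = 8.2857
Step 2: 1.65 mL brought to 47.8 mL → factor 47.8/1.65 = 28.97
Step 3: 0.65 mL + 16.4 mL = 17.05 mL total → factor 17.05/0.65 = 26.231
Step 4: 110 μL + 2850 μL = 2960 μL total → factor 2960/110 = 26.909
Step 5: 130 μL brought to 1750 μL → factor 1750/130 = 13.462
Dilution factor to tube #2 = 240.03; to tube #5 = 2.2808 × 10^6
[tube #2]/[tube #5] = (factor to tube #5)/(factor to tube #2) = 2.2808 × 10^6/240.03 = 9.50 × 10^3

9.50 × 10^3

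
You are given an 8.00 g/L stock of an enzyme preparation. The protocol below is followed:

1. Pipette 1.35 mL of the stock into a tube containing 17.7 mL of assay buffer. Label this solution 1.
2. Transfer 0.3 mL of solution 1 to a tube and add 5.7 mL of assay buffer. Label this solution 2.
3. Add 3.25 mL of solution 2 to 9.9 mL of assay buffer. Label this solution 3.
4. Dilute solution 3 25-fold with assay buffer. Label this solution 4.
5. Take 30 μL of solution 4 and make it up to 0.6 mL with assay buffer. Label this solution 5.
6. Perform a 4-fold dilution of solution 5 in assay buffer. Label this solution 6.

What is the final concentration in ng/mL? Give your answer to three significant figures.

Step 1: 1.35 mL + 17.7 mL = 19.05 mL total → factor 19.05/1.35 = 14.111
Step 2: 0.3 mL + 5.7 mL = 6 mL total → factor 6/0.3 = 20
Step 3: 3.25 mL + 9.9 mL = 13.15 mL total → factor 13.15/3.25 = 4.0462
Step 4: 25-fold → factor 25
Step 5: 30 μL brought to 0.6 mL → factor 600/30 = 20
Step 6: 4-fold → factor 4
Overall dilution factor = 14.111 × 20 × 4.0462 × 25 × 20 × 4 = 2.2838 × 10^6
Final = 8.00 g/L / 2.2838 × 10^6 = 3.503 × 10^-6 g/L = 3.50 ng/mL

3.50 ng/mL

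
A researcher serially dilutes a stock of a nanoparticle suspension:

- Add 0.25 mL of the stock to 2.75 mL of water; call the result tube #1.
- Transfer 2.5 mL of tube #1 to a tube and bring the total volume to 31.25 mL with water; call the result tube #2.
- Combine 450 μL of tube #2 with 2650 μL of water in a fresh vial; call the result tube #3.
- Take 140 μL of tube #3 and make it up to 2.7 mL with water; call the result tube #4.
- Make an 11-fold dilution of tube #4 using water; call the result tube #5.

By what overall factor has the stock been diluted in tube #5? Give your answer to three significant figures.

2.19 × 10^5

Step 1: 0.25 mL + 2.75 mL = 3 mL total → factor 3/0.25 = 12
Step 2: 2.5 mL brought to 31.25 mL → factor 31.25/2.5 = 12.5
Step 3: 450 μL + 2650 μL = 3100 μL total → factor 3100/450 = 6.8889
Step 4: 140 μL brought to 2.7 mL → factor 2700/140 = 19.286
Step 5: 11-fold → factor 11
Overall dilution factor = 12 × 12.5 × 6.8889 × 19.286 × 11 = 2.1921 × 10^5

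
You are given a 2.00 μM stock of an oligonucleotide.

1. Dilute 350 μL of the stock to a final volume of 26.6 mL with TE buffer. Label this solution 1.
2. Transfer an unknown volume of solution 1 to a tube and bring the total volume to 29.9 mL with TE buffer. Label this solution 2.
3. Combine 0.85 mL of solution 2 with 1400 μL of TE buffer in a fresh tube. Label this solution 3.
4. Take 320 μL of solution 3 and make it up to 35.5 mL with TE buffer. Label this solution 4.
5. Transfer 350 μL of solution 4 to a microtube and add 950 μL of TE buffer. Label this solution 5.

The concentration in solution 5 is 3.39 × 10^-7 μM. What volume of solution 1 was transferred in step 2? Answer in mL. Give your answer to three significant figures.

Step 1: 350 μL brought to 26.6 mL → factor 26600/350 = 76
Step 2: v brought to 29.9 mL → factor = 29.9 mL/v
Step 3: 0.85 mL + 1400 μL = 2.25 mL total → factor 2.25/0.85 = 2.6471
Step 4: 320 μL brought to 35.5 mL → factor 35500/320 = 110.94
Step 5: 350 μL + 950 μL = 1300 μL total → factor 1300/350 = 3.7143
Product of known-step factors = 82895
Overall factor = 2.00 μM / (3.39 × 10^-7 μM) = 5.8997 × 10^6
Step-2 factor = 5.8997 × 10^6 / 82895 = 71.17
v = 29.9 mL / 71.17 = 0.420 mL

0.420 mL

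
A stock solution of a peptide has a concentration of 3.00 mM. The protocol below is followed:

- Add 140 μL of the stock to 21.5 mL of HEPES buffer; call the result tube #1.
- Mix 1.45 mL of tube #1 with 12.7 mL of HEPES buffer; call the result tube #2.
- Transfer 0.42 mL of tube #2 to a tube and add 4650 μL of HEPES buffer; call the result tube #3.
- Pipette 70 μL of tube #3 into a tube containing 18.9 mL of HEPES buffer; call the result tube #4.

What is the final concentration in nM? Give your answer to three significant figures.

Step 1: 140 μL + 21.5 mL = 21640 μL total → factor 21640/140 = 154.57
Step 2: 1.45 mL + 12.7 mL = 14.15 mL total → factor 14.15/1.45 = 9.7586
Step 3: 0.42 mL + 4650 μL = 5.07 mL total → factor 5.07/0.42 = 12.071
Step 4: 70 μL + 18.9 mL = 18970 μL total → factor 18970/70 = 271
Overall dilution factor = 154.57 × 9.7586 × 12.071 × 271 = 4.9345 × 10^6
Final = 3.00 mM / 4.9345 × 10^6 = 6.080 × 10^-7 mM = 0.608 nM

0.608 nM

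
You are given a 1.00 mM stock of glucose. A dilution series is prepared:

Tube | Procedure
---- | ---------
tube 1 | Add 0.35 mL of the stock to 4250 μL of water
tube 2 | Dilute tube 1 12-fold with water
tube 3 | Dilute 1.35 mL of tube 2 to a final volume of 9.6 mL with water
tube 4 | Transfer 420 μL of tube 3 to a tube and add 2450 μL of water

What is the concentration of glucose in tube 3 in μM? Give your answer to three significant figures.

Step 1: 0.35 mL + 4250 μL = 4.6 mL total → factor 4.6/0.35 = 13.143
Step 2: 12-fold → factor 12
Step 3: 1.35 mL brought to 9.6 mL → factor 9.6/1.35 = 7.1111
Dilution factor through tube 3 = 13.143 × 12 × 7.1111 = 1121.5
[tube 3] = 1.00 mM / 1121.5 = 0.0008916 mM = 0.892 μM

0.892 μM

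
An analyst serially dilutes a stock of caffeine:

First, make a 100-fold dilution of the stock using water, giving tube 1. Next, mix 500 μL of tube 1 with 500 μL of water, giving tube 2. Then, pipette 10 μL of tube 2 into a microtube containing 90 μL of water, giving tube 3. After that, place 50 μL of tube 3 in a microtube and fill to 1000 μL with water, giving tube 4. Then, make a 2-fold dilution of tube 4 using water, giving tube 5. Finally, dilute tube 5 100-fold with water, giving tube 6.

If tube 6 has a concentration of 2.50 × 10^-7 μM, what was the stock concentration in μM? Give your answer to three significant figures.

2.00 μM

Step 1: 100-fold → factor 100
Step 2: 500 μL + 500 μL = 1000 μL total → factor 1000/500 = 2
Step 3: 10 μL + 90 μL = 100 μL total → factor 100/10 = 10
Step 4: 50 μL brought to 1000 μL → factor 1000/50 = 20
Step 5: 2-fold → factor 2
Step 6: 100-fold → factor 100
Overall dilution factor = 100 × 2 × 10 × 20 × 2 × 100 = 8 × 10^6
Stock = 2.50 × 10^-7 μM × 8 × 10^6 = 2.00 μM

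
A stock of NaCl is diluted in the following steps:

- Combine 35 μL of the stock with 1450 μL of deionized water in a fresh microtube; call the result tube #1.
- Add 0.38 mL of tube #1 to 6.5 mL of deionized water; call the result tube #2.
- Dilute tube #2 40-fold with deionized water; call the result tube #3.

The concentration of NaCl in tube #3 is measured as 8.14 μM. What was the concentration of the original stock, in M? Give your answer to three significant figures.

Step 1: 35 μL + 1450 μL = 1485 μL total → factor 1485/35 = 42.429
Step 2: 0.38 mL + 6.5 mL = 6.88 mL total → factor 6.88/0.38 = 18.105
Step 3: 40-fold → factor 40
Overall dilution factor = 42.429 × 18.105 × 40 = 30727
Stock = 8.14 μM × 30727 = 2.501 × 10^5 μM = 0.250 M

0.250 M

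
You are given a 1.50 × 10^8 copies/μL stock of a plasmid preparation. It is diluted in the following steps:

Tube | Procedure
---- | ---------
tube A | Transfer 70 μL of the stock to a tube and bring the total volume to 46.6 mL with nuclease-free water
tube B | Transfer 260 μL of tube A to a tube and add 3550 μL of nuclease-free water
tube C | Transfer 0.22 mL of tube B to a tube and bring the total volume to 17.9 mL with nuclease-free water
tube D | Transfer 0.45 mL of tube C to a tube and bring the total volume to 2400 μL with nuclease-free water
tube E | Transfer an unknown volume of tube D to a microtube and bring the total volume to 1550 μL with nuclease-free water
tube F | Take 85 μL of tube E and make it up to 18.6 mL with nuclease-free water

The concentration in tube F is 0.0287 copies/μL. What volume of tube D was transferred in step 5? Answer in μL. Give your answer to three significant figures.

275 μL

Step 1: 70 μL brought to 46.6 mL → factor 46600/70 = 665.71
Step 2: 260 μL + 3550 μL = 3810 μL total → factor 3810/260 = 14.654
Step 3: 0.22 mL brought to 17.9 mL → factor 17.9/0.22 = 81.364
Step 4: 0.45 mL brought to 2400 μL → factor 2.4/0.45 = 5.3333
Step 5: v brought to 1550 μL → factor = 1550 μL/v
Step 6: 85 μL brought to 18.6 mL → factor 18600/85 = 218.82
Product of known-step factors = 9.2632 × 10^8
Overall factor = 1.50 × 10^8 copies/μL / (0.0287 copies/μL) = 5.2265 × 10^9
Step-5 factor = 5.2265 × 10^9 / 9.2632 × 10^8 = 5.6422
v = 1550 μL / 5.6422 = 275 μL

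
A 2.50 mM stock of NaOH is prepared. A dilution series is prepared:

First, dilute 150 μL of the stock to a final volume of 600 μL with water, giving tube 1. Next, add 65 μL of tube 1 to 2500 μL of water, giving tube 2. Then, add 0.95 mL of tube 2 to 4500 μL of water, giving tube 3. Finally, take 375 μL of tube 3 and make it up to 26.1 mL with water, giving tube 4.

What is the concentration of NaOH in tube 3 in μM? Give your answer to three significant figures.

2.76 μM

Step 1: 150 μL brought to 600 μL → factor 600/150 = 4
Step 2: 65 μL + 2500 μL = 2565 μL total → factor 2565/65 = 39.462
Step 3: 0.95 mL + 4500 μL = 5.45 mL total → factor 5.45/0.95 = 5.7368
Dilution factor through tube 3 = 4 × 39.462 × 5.7368 = 905.54
[tube 3] = 2.50 mM / 905.54 = 0.002761 mM = 2.76 μM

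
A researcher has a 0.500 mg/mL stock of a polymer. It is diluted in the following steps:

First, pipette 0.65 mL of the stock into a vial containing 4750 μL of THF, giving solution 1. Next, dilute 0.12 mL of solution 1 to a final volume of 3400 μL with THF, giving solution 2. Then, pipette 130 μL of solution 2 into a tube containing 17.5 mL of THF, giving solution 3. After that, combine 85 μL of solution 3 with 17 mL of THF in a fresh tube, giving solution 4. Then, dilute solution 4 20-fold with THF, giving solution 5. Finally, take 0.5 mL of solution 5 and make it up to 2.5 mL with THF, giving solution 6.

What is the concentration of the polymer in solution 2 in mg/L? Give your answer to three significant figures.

2.12 mg/L

Step 1: 0.65 mL + 4750 μL = 5.4 mL total → factor 5.4/0.65 = 8.3077
Step 2: 0.12 mL brought to 3400 μL → factor 3.4/0.12 = 28.333
Dilution factor through solution 2 = 8.3077 × 28.333 = 235.38
[solution 2] = 0.500 mg/mL / 235.38 = 0.002124 mg/mL = 2.12 mg/L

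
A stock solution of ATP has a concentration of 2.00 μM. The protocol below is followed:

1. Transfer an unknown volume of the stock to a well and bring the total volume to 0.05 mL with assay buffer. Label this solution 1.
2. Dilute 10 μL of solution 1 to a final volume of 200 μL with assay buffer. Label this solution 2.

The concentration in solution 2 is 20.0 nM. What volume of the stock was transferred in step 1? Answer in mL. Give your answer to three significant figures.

0.0100 mL

Step 1: v brought to 0.05 mL → factor = 0.05 mL/v
Step 2: 10 μL brought to 200 μL → factor 200/10 = 20
Product of known-step factors = 20
Overall factor = 2.00 μM / (20.0 nM) = 100
Step-1 factor = 100 / 20 = 5
v = 0.05 mL / 5 = 0.0100 mL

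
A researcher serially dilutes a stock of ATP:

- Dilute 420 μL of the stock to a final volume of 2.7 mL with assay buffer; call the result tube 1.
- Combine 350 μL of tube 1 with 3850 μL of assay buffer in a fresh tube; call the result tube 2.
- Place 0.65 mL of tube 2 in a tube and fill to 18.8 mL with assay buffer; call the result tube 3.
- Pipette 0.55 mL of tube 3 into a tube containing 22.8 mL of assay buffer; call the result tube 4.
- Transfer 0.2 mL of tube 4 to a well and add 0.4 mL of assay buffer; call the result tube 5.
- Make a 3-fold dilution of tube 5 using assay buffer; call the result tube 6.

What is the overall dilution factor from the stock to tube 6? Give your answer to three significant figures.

Step 1: 420 μL brought to 2.7 mL → factor 2700/420 = 6.4286
Step 2: 350 μL + 3850 μL = 4200 μL total → factor 4200/350 = 12
Step 3: 0.65 mL brought to 18.8 mL → factor 18.8/0.65 = 28.923
Step 4: 0.55 mL + 22.8 mL = 23.35 mL total → factor 23.35/0.55 = 42.455
Step 5: 0.2 mL + 0.4 mL = 0.6 mL total → factor 0.6/0.2 = 3
Step 6: 3-fold → factor 3
Overall dilution factor = 6.4286 × 12 × 28.923 × 42.455 × 3 × 3 = 8.5252 × 10^5

8.53 × 10^5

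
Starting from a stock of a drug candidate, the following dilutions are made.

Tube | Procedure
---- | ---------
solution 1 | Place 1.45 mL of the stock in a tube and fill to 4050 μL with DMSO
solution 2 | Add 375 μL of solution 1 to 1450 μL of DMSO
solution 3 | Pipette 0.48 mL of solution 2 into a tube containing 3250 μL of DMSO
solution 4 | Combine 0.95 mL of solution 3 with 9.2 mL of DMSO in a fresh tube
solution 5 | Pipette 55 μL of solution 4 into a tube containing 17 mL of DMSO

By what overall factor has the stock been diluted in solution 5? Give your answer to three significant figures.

Step 1: 1.45 mL brought to 4050 μL → factor 4.05/1.45 = 2.7931
Step 2: 375 μL + 1450 μL = 1825 μL total → factor 1825/375 = 4.8667
Step 3: 0.48 mL + 3250 μL = 3.73 mL total → factor 3.73/0.48 = 7.7708
Step 4: 0.95 mL + 9.2 mL = 10.15 mL total → factor 10.15/0.95 = 10.684
Step 5: 55 μL + 17 mL = 17055 μL total → factor 17055/55 = 310.09
Overall dilution factor = 2.7931 × 4.8667 × 7.7708 × 10.684 × 310.09 = 3.4996 × 10^5

3.50 × 10^5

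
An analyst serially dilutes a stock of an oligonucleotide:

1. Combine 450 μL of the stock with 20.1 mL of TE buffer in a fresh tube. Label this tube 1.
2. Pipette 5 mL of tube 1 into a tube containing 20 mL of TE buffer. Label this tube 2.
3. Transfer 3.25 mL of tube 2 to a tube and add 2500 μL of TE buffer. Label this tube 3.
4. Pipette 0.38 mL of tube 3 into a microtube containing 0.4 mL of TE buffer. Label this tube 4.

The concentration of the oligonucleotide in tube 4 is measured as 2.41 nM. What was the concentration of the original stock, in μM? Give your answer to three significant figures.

Step 1: 450 μL + 20.1 mL = 20550 μL total → factor 20550/450 = 45.667
Step 2: 5 mL + 20 mL = 25 mL total → factor 25/5 = 5
Step 3: 3.25 mL + 2500 μL = 5.75 mL total → factor 5.75/3.25 = 1.7692
Step 4: 0.38 mL + 0.4 mL = 0.78 mL total → factor 0.78/0.38 = 2.0526
Overall dilution factor = 45.667 × 5 × 1.7692 × 2.0526 = 829.21
Stock = 2.41 nM × 829.21 = 1998 nM = 2.00 μM

2.00 μM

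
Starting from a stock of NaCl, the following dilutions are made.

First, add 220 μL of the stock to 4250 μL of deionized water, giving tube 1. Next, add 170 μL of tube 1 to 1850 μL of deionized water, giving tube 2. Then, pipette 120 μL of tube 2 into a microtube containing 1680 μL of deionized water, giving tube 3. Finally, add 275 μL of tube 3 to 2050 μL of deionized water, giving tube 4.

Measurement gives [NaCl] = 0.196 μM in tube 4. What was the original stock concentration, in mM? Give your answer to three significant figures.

6.00 mM

Step 1: 220 μL + 4250 μL = 4470 μL total → factor 4470/220 = 20.318
Step 2: 170 μL + 1850 μL = 2020 μL total → factor 2020/170 = 11.882
Step 3: 120 μL + 1680 μL = 1800 μL total → factor 1800/120 = 15
Step 4: 275 μL + 2050 μL = 2325 μL total → factor 2325/275 = 8.4545
Overall dilution factor = 20.318 × 11.882 × 15 × 8.4545 = 30617
Stock = 0.196 μM × 30617 = 6001 μM = 6.00 mM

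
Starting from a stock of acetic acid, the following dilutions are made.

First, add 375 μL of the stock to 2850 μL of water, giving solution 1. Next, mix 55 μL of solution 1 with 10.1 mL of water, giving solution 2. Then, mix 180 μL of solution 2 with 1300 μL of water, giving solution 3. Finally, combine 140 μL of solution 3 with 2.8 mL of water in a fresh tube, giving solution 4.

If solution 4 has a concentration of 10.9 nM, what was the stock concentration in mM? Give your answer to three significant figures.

Step 1: 375 μL + 2850 μL = 3225 μL total → factor 3225/375 = 8.6
Step 2: 55 μL + 10.1 mL = 10155 μL total → factor 10155/55 = 184.64
Step 3: 180 μL + 1300 μL = 1480 μL total → factor 1480/180 = 8.2222
Step 4: 140 μL + 2.8 mL = 2940 μL total → factor 2940/140 = 21
Overall dilution factor = 8.6 × 184.64 × 8.2222 × 21 = 2.7417 × 10^5
Stock = 10.9 nM × 2.7417 × 10^5 = 2.988 × 10^6 nM = 2.99 mM

2.99 mM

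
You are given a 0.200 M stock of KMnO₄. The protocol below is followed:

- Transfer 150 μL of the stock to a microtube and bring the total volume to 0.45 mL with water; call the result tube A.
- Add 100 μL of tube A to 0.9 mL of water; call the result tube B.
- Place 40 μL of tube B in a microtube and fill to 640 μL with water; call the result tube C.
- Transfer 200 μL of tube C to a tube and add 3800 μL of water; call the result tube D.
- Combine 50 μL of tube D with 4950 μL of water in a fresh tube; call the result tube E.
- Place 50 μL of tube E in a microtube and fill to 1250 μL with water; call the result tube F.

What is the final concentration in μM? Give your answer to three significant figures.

Step 1: 150 μL brought to 0.45 mL → factor 450/150 = 3
Step 2: 100 μL + 0.9 mL = 1000 μL total → factor 1000/100 = 10
Step 3: 40 μL brought to 640 μL → factor 640/40 = 16
Step 4: 200 μL + 3800 μL = 4000 μL total → factor 4000/200 = 20
Step 5: 50 μL + 4950 μL = 5000 μL total → factor 5000/50 = 100
Step 6: 50 μL brought to 1250 μL → factor 1250/50 = 25
Overall dilution factor = 3 × 10 × 16 × 20 × 100 × 25 = 2.4 × 10^7
Final = 0.200 M / 2.4 × 10^7 = 8.333 × 10^-9 M = 0.00833 μM

0.00833 μM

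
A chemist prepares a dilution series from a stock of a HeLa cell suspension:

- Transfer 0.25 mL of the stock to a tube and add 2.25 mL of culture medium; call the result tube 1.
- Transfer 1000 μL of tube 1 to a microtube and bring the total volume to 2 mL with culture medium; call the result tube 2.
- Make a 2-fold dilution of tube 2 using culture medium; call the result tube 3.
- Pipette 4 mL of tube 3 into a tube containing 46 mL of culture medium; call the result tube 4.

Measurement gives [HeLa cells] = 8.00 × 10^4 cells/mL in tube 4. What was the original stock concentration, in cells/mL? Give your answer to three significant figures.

4.00 × 10^7 cells/mL

Step 1: 0.25 mL + 2.25 mL = 2.5 mL total → factor 2.5/0.25 = 10
Step 2: 1000 μL brought to 2 mL → factor 2000/1000 = 2
Step 3: 2-fold → factor 2
Step 4: 4 mL + 46 mL = 50 mL total → factor 50/4 = 12.5
Overall dilution factor = 10 × 2 × 2 × 12.5 = 500
Stock = 8.00 × 10^4 cells/mL × 500 = 4.00 × 10^7 cells/mL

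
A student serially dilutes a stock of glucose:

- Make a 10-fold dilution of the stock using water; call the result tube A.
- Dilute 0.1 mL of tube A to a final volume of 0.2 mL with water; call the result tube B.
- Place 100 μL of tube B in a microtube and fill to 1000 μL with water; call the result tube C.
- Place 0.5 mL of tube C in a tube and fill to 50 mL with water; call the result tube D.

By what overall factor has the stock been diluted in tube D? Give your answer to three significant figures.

2.00 × 10^4

Step 1: 10-fold → factor 10
Step 2: 0.1 mL brought to 0.2 mL → factor 0.2/0.1 = 2
Step 3: 100 μL brought to 1000 μL → factor 1000/100 = 10
Step 4: 0.5 mL brought to 50 mL → factor 50/0.5 = 100
Overall dilution factor = 10 × 2 × 10 × 100 = 20000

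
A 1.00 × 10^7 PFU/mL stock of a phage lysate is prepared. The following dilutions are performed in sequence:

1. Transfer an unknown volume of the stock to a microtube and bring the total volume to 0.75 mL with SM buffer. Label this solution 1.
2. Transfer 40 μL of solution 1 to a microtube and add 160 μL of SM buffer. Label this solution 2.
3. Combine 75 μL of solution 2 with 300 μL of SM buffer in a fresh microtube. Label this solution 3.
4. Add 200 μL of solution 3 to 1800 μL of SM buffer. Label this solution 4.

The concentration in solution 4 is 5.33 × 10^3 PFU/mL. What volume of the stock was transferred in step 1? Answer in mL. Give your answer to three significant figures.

0.0999 mL

Step 1: v brought to 0.75 mL → factor = 0.75 mL/v
Step 2: 40 μL + 160 μL = 200 μL total → factor 200/40 = 5
Step 3: 75 μL + 300 μL = 375 μL total → factor 375/75 = 5
Step 4: 200 μL + 1800 μL = 2000 μL total → factor 2000/200 = 10
Product of known-step factors = 250
Overall factor = 1.00 × 10^7 PFU/mL / (5.33 × 10^3 PFU/mL) = 1876.2
Step-1 factor = 1876.2 / 250 = 7.5047
v = 0.75 mL / 7.5047 = 0.0999 mL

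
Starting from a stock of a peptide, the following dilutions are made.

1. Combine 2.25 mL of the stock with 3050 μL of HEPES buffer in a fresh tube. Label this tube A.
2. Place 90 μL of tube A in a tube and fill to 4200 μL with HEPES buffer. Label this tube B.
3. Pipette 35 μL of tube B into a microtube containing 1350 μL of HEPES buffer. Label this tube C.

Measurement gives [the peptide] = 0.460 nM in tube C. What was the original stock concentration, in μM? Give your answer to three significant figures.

2.00 μM

Step 1: 2.25 mL + 3050 μL = 5.3 mL total → factor 5.3/2.25 = 2.3556
Step 2: 90 μL brought to 4200 μL → factor 4200/90 = 46.667
Step 3: 35 μL + 1350 μL = 1385 μL total → factor 1385/35 = 39.571
Overall dilution factor = 2.3556 × 46.667 × 39.571 = 4349.9
Stock = 0.460 nM × 4349.9 = 2001 nM = 2.00 μM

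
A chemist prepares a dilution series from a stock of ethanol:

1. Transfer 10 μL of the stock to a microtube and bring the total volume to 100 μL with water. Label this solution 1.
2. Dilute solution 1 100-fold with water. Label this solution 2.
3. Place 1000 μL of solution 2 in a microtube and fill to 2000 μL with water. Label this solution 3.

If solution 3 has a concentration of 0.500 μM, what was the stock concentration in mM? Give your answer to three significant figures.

1.00 mM

Step 1: 10 μL brought to 100 μL → factor 100/10 = 10
Step 2: 100-fold → factor 100
Step 3: 1000 μL brought to 2000 μL → factor 2000/1000 = 2
Overall dilution factor = 10 × 100 × 2 = 2000
Stock = 0.500 μM × 2000 = 1000 μM = 1.00 mM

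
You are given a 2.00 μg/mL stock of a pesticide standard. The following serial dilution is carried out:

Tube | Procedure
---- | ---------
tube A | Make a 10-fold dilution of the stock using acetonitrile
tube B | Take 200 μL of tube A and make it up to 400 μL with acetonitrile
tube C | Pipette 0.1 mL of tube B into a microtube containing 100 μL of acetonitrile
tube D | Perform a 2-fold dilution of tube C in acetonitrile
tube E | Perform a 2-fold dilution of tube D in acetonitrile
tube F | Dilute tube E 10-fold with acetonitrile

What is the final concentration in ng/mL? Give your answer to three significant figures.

1.25 ng/mL

Step 1: 10-fold → factor 10
Step 2: 200 μL brought to 400 μL → factor 400/200 = 2
Step 3: 0.1 mL + 100 μL = 0.2 mL total → factor 0.2/0.1 = 2
Step 4: 2-fold → factor 2
Step 5: 2-fold → factor 2
Step 6: 10-fold → factor 10
Overall dilution factor = 10 × 2 × 2 × 2 × 2 × 10 = 1600
Final = 2.00 μg/mL / 1600 = 0.001250 μg/mL = 1.25 ng/mL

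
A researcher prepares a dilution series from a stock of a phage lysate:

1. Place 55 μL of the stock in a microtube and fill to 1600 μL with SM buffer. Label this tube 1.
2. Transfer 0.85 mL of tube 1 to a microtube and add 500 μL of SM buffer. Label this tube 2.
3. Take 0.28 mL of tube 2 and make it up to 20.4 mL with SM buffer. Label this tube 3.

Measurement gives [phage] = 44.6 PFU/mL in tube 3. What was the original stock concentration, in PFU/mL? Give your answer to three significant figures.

1.50 × 10^5 PFU/mL

Step 1: 55 μL brought to 1600 μL → factor 1600/55 = 29.091
Step 2: 0.85 mL + 500 μL = 1.35 mL total → factor 1.35/0.85 = 1.5882
Step 3: 0.28 mL brought to 20.4 mL → factor 20.4/0.28 = 72.857
Overall dilution factor = 29.091 × 1.5882 × 72.857 = 3366.2
Stock = 44.6 PFU/mL × 3366.2 = 1.50 × 10^5 PFU/mL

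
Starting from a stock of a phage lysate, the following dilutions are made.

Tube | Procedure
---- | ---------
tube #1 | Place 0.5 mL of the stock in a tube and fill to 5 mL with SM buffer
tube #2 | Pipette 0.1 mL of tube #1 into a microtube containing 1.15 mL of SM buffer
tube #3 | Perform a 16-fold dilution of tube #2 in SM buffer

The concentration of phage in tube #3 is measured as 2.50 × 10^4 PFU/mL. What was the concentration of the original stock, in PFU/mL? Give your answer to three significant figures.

5.00 × 10^7 PFU/mL

Step 1: 0.5 mL brought to 5 mL → factor 5/0.5 = 10
Step 2: 0.1 mL + 1.15 mL = 1.25 mL total → factor 1.25/0.1 = 12.5
Step 3: 16-fold → factor 16
Overall dilution factor = 10 × 12.5 × 16 = 2000
Stock = 2.50 × 10^4 PFU/mL × 2000 = 5.00 × 10^7 PFU/mL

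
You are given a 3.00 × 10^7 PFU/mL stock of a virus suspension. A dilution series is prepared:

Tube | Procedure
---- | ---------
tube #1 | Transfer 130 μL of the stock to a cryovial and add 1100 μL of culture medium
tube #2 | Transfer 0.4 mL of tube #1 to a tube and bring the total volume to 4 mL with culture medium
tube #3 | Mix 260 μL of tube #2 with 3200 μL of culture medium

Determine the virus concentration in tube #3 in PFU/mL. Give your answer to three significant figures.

2.38 × 10^4 PFU/mL

Step 1: 130 μL + 1100 μL = 1230 μL total → factor 1230/130 = 9.4615
Step 2: 0.4 mL brought to 4 mL → factor 4/0.4 = 10
Step 3: 260 μL + 3200 μL = 3460 μL total → factor 3460/260 = 13.308
Overall dilution factor = 9.4615 × 10 × 13.308 = 1259.1
Final = 3.00 × 10^7 PFU/mL / 1259.1 = 2.38 × 10^4 PFU/mL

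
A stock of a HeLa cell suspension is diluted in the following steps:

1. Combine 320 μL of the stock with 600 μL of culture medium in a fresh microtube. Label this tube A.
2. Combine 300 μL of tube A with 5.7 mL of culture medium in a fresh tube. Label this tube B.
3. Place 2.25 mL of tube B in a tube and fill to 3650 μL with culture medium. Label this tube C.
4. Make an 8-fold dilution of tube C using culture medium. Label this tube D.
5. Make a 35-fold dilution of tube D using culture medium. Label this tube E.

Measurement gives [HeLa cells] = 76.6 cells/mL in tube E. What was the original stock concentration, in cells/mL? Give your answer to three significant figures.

Step 1: 320 μL + 600 μL = 920 μL total → factor 920/320 = 2.875
Step 2: 300 μL + 5.7 mL = 6000 μL total → factor 6000/300 = 20
Step 3: 2.25 mL brought to 3650 μL → factor 3.65/2.25 = 1.6222
Step 4: 8-fold → factor 8
Step 5: 35-fold → factor 35
Overall dilution factor = 2.875 × 20 × 1.6222 × 8 × 35 = 26118
Stock = 76.6 cells/mL × 26118 = 2.00 × 10^6 cells/mL

2.00 × 10^6 cells/mL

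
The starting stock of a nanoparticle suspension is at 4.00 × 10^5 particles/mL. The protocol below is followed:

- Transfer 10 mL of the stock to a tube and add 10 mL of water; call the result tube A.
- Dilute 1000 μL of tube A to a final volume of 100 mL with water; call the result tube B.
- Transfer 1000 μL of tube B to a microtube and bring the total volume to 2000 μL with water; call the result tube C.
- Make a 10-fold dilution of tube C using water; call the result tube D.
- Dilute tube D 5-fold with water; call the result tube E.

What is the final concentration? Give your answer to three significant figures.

Step 1: 10 mL + 10 mL = 20 mL total → factor 20/10 = 2
Step 2: 1000 μL brought to 100 mL → factor 1 × 10^5/1000 = 100
Step 3: 1000 μL brought to 2000 μL → factor 2000/1000 = 2
Step 4: 10-fold → factor 10
Step 5: 5-fold → factor 5
Overall dilution factor = 2 × 100 × 2 × 10 × 5 = 20000
Final = 4.00 × 10^5 particles/mL / 20000 = 20.0 particles/mL

20.0 particles/mL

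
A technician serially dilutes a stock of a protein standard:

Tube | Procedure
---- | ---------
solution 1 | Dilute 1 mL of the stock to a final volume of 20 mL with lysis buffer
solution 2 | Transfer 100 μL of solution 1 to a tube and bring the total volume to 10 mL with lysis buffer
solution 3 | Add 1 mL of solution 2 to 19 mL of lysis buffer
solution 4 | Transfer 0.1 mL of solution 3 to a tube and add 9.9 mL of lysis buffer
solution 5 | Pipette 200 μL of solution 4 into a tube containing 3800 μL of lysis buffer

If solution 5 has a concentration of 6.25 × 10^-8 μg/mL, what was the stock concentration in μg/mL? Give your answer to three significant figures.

Step 1: 1 mL brought to 20 mL → factor 20/1 = 20
Step 2: 100 μL brought to 10 mL → factor 10000/100 = 100
Step 3: 1 mL + 19 mL = 20 mL total → factor 20/1 = 20
Step 4: 0.1 mL + 9.9 mL = 10 mL total → factor 10/0.1 = 100
Step 5: 200 μL + 3800 μL = 4000 μL total → factor 4000/200 = 20
Overall dilution factor = 20 × 100 × 20 × 100 × 20 = 8 × 10^7
Stock = 6.25 × 10^-8 μg/mL × 8 × 10^7 = 5.00 μg/mL

5.00 μg/mL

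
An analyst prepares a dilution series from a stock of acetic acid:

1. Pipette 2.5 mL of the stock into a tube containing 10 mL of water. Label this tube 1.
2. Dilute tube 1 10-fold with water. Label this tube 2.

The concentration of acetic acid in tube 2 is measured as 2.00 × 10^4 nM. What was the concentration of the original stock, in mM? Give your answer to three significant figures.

Step 1: 2.5 mL + 10 mL = 12.5 mL total → factor 12.5/2.5 = 5
Step 2: 10-fold → factor 10
Overall dilution factor = 5 × 10 = 50
Stock = 2.00 × 10^4 nM × 50 = 1.000 × 10^6 nM = 1.00 mM

1.00 mM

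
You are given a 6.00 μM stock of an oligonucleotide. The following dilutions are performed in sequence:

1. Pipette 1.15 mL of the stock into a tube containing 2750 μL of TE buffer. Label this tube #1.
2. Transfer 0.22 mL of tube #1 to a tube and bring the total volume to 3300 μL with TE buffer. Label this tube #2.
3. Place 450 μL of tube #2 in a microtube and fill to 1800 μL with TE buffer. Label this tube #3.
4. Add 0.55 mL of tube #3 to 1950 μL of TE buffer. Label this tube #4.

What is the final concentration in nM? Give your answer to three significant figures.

Step 1: 1.15 mL + 2750 μL = 3.9 mL total → factor 3.9/1.15 = 3.3913
Step 2: 0.22 mL brought to 3300 μL → factor 3.3/0.22 = 15
Step 3: 450 μL brought to 1800 μL → factor 1800/450 = 4
Step 4: 0.55 mL + 1950 μL = 2.5 mL total → factor 2.5/0.55 = 4.5455
Overall dilution factor = 3.3913 × 15 × 4 × 4.5455 = 924.9
Final = 6.00 μM / 924.9 = 0.006487 μM = 6.49 nM

6.49 nM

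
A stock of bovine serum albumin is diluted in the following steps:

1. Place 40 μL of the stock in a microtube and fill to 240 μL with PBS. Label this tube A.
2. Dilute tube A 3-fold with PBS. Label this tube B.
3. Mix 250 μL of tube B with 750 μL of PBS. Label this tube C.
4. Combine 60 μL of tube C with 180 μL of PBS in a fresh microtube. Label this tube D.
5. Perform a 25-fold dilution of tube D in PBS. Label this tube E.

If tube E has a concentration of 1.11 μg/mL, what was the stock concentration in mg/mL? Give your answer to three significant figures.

7.99 mg/mL

Step 1: 40 μL brought to 240 μL → factor 240/40 = 6
Step 2: 3-fold → factor 3
Step 3: 250 μL + 750 μL = 1000 μL total → factor 1000/250 = 4
Step 4: 60 μL + 180 μL = 240 μL total → factor 240/60 = 4
Step 5: 25-fold → factor 25
Overall dilution factor = 6 × 3 × 4 × 4 × 25 = 7200
Stock = 1.11 μg/mL × 7200 = 7992 μg/mL = 7.99 mg/mL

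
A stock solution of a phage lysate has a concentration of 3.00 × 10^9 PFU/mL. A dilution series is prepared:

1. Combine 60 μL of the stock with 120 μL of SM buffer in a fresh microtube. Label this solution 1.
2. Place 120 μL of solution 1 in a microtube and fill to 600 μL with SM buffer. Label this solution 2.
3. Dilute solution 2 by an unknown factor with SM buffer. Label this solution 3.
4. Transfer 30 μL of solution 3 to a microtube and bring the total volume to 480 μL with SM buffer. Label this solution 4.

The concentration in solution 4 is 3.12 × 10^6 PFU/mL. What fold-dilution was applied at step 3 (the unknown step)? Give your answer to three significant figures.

Step 1: 60 μL + 120 μL = 180 μL total → factor 180/60 = 3
Step 2: 120 μL brought to 600 μL → factor 600/120 = 5
Step 3: unknown factor x
Step 4: 30 μL brought to 480 μL → factor 480/30 = 16
Product of known-step factors = 240
Overall factor = 3.00 × 10^9 PFU/mL / (3.12 × 10^6 PFU/mL) = 961.54
x = 961.54 / 240 = 4.01

4.01-fold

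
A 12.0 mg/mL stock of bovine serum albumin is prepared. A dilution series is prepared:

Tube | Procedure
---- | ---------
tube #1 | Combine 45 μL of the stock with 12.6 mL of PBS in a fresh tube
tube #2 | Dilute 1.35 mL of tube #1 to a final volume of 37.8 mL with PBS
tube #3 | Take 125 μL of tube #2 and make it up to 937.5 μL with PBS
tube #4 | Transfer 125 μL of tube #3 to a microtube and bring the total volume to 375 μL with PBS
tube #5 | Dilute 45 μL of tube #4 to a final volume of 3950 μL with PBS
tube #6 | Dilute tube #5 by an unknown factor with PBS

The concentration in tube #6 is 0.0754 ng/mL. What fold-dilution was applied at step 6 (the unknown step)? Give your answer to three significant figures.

Step 1: 45 μL + 12.6 mL = 12645 μL total → factor 12645/45 = 281
Step 2: 1.35 mL brought to 37.8 mL → factor 37.8/1.35 = 28
Step 3: 125 μL brought to 937.5 μL → factor 937.5/125 = 7.5
Step 4: 125 μL brought to 375 μL → factor 375/125 = 3
Step 5: 45 μL brought to 3950 μL → factor 3950/45 = 87.778
Step 6: unknown factor x
Product of known-step factors = 1.5539 × 10^7
Overall factor = 12.0 mg/mL / (0.0754 ng/mL) = 1.5915 × 10^8
x = 1.5915 × 10^8 / 1.5539 × 10^7 = 10.2

10.2-fold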